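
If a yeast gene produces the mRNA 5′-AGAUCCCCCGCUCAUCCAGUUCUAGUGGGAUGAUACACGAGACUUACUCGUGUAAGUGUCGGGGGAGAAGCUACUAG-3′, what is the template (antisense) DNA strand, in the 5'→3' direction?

Replace U with T to get the coding DNA strand: AGATCCCCCGCTCATCCAGTTCTAGTGGGATGATACACGAGACTTACTCGTGTAAGTGTCGGGGGAGAAGCTACTAG. The template strand is its reverse complement (complement TCTAGGGGGCGAGTAGGTCAAGATCACCCTACTATGTGCTCTGAATGAGCACATTCACAGCCCCCTCTTCGATGATC, then reverse).

5'-CTAGTAGCTTCTCCCCCGACACTTACACGAGTAAGTCTCGTGTATCATCCCACTAGAACTGGATGAGCGGGGGATCT-3'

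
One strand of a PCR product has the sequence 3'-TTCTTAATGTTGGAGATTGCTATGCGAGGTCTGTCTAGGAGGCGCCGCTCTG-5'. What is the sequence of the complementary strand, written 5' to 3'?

The strand is given 3'→5', so its complement runs 5'→3' in the same left-to-right order: pair each base A↔T, G↔C.

5′-AAGAATTACAACCTCTAACGATACGCTCCAGACAGATCCTCCGCGGCGAGAC-3′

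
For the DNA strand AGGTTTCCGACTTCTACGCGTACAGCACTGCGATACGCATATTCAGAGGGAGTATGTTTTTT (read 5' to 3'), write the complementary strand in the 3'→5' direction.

3'-TCCAAAGGCTGAAGATGCGCATGTCGTGACGCTATGCGTATAAGTCTCCCTCATACAAAAAA-5'

Base-pairing A↔T, G↔C gives the complement. The complementary strand is antiparallel, so paired with a 5'→3' strand it runs 3'→5'.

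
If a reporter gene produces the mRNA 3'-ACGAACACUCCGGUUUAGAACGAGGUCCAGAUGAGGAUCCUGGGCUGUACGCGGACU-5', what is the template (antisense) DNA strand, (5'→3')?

5'-TGCTTGTGAGGCCAAATCTTGCTCCAGGTCTACTCCTAGGACCCGACATGCGCCTGA-3'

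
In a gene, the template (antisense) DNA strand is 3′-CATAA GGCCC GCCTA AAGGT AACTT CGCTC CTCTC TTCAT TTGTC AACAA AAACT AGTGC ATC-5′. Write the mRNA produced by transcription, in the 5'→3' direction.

5′-GUAUUCCGGGCGGAUUUCCAUUGAAGCGAGGAGAGAAGUAAACAGUUGUUUUUGAUCACGUAG-3′

Reading the template 3'→5' as shown, RNA polymerase pairs each base (A→U, T→A, G↔C) to build mRNA 5'→3' directly.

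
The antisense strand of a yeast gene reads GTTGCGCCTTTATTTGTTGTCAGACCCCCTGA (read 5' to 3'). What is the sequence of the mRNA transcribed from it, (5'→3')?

RNA polymerase reads the template 3'→5' and synthesizes mRNA 5'→3' by base-pairing (A→U, T→A, G↔C). The complement of the template is CAACGCGGAAATAAACAACAGTCTGGGGGACT; antiparallel, so 5'→3' the coding strand is TCAGGGGGTCTGACAACAAATAAAGGCGCAAC. Replace T with U for the mRNA.

5'-UCAGGGGGUCUGACAACAAAUAAAGGCGCAAC-3'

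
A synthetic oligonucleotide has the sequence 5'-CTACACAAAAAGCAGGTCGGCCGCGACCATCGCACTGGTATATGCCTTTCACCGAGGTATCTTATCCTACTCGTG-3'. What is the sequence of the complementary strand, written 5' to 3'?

5′-CACGAGTAGGATAAGATACCTCGGTGAAAGGCATATACCAGTGCGATGGTCGCGGCCGACCTGCTTTTTGTGTAG-3′

Pairing A↔T and G↔C gives GATGTGTTTTTCGTCCAGCCGGCGCTGGTAGCGTGACCATATACGGAAAGTGGCTCCATAGAATAGGATGAGCAC, running 3'→5'. Reverse for the 5'→3' convention.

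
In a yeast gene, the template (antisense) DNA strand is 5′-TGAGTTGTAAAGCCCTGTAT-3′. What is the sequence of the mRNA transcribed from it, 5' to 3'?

5'-AUACAGGGCUUUACAACUCA-3'

RNA polymerase reads the template 3'→5' and synthesizes mRNA 5'→3' by base-pairing (A→U, T→A, G↔C). The complement of the template is ACTCAACATTTCGGGACATA; antiparallel, so 5'→3' the coding strand is ATACAGGGCTTTACAACTCA. Replace T with U for the mRNA.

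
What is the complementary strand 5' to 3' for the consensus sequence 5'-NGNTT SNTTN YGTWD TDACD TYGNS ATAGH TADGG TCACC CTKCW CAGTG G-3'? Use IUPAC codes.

5′-CCACTGWGMAGGGTGACCHTADCTATSNCRAHGTHAHWACRNAANSAANCN-3′

Standard pairs A↔T, G↔C; ambiguity codes pair Y↔R, K↔M, W↔W, S↔S, D↔H, N↔N. Complement (NCNAASNAANRCAWHAHTGHARCNSTATCDATHCCAGTGGGAMGWGTCACC), then reverse for 5'→3'.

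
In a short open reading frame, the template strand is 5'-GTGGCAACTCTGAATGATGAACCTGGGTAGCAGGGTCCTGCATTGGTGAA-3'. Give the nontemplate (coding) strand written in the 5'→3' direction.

5'-TTCACCAATGCAGGACCCTGCTACCCAGGTTCATCATTCAGAGTTGCCAC-3'

The coding strand is complementary and antiparallel to the template: take the complement (A↔T, G↔C) and reverse.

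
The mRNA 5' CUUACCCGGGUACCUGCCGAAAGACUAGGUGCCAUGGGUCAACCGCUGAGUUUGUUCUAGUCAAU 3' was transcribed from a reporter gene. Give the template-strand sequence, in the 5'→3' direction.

5'-ATTGACTAGAACAAACTCAGCGGTTGACCCATGGCACCTAGTCTTTCGGCAGGTACCCGGGTAAG-3'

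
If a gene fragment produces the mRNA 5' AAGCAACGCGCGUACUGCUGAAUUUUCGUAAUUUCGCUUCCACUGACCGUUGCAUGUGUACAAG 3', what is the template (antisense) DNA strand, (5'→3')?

Replace U with T to get the coding DNA strand: AAGCAACGCGCGTACTGCTGAATTTTCGTAATTTCGCTTCCACTGACCGTTGCATGTGTACAAG. The template strand is its reverse complement (complement TTCGTTGCGCGCATGACGACTTAAAAGCATTAAAGCGAAGGTGACTGGCAACGTACACATGTTC, then reverse).

5'-CTTGTACACATGCAACGGTCAGTGGAAGCGAAATTACGAAAATTCAGCAGTACGCGCGTTGCTT-3'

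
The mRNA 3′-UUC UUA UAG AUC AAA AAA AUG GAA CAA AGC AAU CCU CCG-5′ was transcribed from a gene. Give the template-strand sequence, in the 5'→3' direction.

Written 5'→3' the mRNA is GCCUCCUAACGAAACAAGGUAAAAAAACUAGAUAUUCUU, so the coding DNA strand is GCCTCCTAACGAAACAAGGTAAAAAAACTAGATATTCTT. The template is its reverse complement.

5'-AAGAATATCTAGTTTTTTTACCTTGTTTCGTTAGGAGGC-3'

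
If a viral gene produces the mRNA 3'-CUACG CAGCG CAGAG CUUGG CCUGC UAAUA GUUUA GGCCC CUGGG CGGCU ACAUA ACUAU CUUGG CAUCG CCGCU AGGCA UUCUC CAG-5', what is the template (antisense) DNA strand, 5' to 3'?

5'-GATGCGTCGCGTCTCGAACCGGACGATTATCAAATCCGGGGACCCGCCGATGTATTGATAGAACCGTAGCGGCGATCCGTAAGAGGTC-3'

Written 5'→3' the mRNA is GACCUCUUACGGAUCGCCGCUACGGUUCUAUCAAUACAUCGGCGGGUCCCCGGAUUUGAUAAUCGUCCGGUUCGAGACGCGACGCAUC, so the coding DNA strand is GACCTCTTACGGATCGCCGCTACGGTTCTATCAATACATCGGCGGGTCCCCGGATTTGATAATCGTCCGGTTCGAGACGCGACGCATC. The template is its reverse complement.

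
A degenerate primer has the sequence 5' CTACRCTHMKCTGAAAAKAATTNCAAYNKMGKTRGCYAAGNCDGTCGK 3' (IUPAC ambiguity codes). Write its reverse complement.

5'-MCGACHGNCTTRGCYAMCKMNRTTGNAATTMTTTTCAGMKDAGYGTAG-3'

Standard pairs A↔T, G↔C; ambiguity codes pair R↔Y, M↔K, D↔H, N↔N. Complement (GATGYGADKMGACTTTTMTTAANGTTRNMKCMAYCGRTTCNGHCAGCM), then reverse for 5'→3'.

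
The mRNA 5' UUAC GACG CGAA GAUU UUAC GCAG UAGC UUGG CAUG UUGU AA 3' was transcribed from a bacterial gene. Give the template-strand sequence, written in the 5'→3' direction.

5'-TTACAACATGCCAAGCTACTGCGTAAAATCTTCGCGTCGTAA-3'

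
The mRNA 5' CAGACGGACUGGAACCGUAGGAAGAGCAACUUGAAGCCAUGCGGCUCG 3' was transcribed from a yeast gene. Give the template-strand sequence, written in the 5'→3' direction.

Replace U with T to get the coding DNA strand: CAGACGGACTGGAACCGTAGGAAGAGCAACTTGAAGCCATGCGGCTCG. The template strand is its reverse complement (complement GTCTGCCTGACCTTGGCATCCTTCTCGTTGAACTTCGGTACGCCGAGC, then reverse).

5'-CGAGCCGCATGGCTTCAAGTTGCTCTTCCTACGGTTCCAGTCCGTCTG-3'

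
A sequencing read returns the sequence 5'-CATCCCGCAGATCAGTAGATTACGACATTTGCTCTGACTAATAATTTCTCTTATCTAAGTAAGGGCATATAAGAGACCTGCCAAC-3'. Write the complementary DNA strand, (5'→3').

5'-GTTGGCAGGTCTCTTATATGCCCTTACTTAGATAAGAGAAATTATTAGTCAGAGCAAATGTCGTAATCTACTGATCTGCGGGATG-3'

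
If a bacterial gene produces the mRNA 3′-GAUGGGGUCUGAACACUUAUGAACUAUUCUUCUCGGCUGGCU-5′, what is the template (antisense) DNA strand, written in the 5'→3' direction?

5'-CTACCCCAGACTTGTGAATACTTGATAAGAAGAGCCGACCGA-3'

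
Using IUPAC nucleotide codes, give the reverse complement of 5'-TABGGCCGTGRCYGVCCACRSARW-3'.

Standard pairs A↔T, G↔C; ambiguity codes pair R↔Y, W↔W, S↔S, B↔V. Complement (ATVCCGGCACYGRCBGGTGYSTYW), then reverse for 5'→3'.

5'-WYTSYGTGGBCRGYCACGGCCVTA-3'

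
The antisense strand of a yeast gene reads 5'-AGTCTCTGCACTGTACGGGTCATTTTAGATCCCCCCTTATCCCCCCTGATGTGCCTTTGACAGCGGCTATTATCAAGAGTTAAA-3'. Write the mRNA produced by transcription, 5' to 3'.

RNA polymerase reads the template 3'→5' and synthesizes mRNA 5'→3' by base-pairing (A→U, T→A, G↔C). The complement of the template is TCAGAGACGTGACATGCCCAGTAAAATCTAGGGGGGAATAGGGGGGACTACACGGAAACTGTCGCCGATAATAGTTCTCAATTT; antiparallel, so 5'→3' the coding strand is TTTAACTCTTGATAATAGCCGCTGTCAAAGGCACATCAGGGGGGATAAGGGGGGATCTAAAATGACCCGTACAGTGCAGAGACT. Replace T with U for the mRNA.

5'-UUUAACUCUUGAUAAUAGCCGCUGUCAAAGGCACAUCAGGGGGGAUAAGGGGGGAUCUAAAAUGACCCGUACAGUGCAGAGACU-3'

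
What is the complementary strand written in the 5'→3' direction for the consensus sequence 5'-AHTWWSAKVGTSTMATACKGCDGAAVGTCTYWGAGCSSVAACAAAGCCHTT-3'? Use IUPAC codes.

5′-AADGGCTTTGTTBSSGCTCWRAGACBTTCHGCMGTATKASACBMTSWWADT-3′

Standard pairs A↔T, G↔C; ambiguity codes pair Y↔R, M↔K, W↔W, S↔S, D↔H, V↔B. Complement (TDAWWSTMBCASAKTATGMCGHCTTBCAGARWCTCGSSBTTGTTTCGGDAA), then reverse for 5'→3'.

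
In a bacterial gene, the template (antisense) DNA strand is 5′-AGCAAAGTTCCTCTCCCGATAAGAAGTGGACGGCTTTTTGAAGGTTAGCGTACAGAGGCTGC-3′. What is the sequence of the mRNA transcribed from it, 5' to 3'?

5'-GCAGCCUCUGUACGCUAACCUUCAAAAAGCCGUCCACUUCUUAUCGGGAGAGGAACUUUGCU-3'

RNA polymerase reads the template 3'→5' and synthesizes mRNA 5'→3' by base-pairing (A→U, T→A, G↔C). The complement of the template is TCGTTTCAAGGAGAGGGCTATTCTTCACCTGCCGAAAAACTTCCAATCGCATGTCTCCGACG; antiparallel, so 5'→3' the coding strand is GCAGCCTCTGTACGCTAACCTTCAAAAAGCCGTCCACTTCTTATCGGGAGAGGAACTTTGCT. Replace T with U for the mRNA.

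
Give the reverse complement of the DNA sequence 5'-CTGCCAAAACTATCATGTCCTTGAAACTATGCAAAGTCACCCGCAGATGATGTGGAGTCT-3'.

5′-AGACTCCACATCATCTGCGGGTGACTTTGCATAGTTTCAAGGACATGATAGTTTTGGCAG-3′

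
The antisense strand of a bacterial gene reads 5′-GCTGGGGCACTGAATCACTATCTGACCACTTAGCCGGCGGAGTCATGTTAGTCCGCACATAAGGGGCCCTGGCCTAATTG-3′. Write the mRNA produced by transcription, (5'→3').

5′-CAAUUAGGCCAGGGCCCCUUAUGUGCGGACUAACAUGACUCCGCCGGCUAAGUGGUCAGAUAGUGAUUCAGUGCCCCAGC-3′

RNA polymerase reads the template 3'→5' and synthesizes mRNA 5'→3' by base-pairing (A→U, T→A, G↔C). The complement of the template is CGACCCCGTGACTTAGTGATAGACTGGTGAATCGGCCGCCTCAGTACAATCAGGCGTGTATTCCCCGGGACCGGATTAAC; antiparallel, so 5'→3' the coding strand is CAATTAGGCCAGGGCCCCTTATGTGCGGACTAACATGACTCCGCCGGCTAAGTGGTCAGATAGTGATTCAGTGCCCCAGC. Replace T with U for the mRNA.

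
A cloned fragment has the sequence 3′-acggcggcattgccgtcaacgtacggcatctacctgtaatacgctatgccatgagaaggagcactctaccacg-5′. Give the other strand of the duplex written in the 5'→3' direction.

The strand is given 3'→5', so its complement runs 5'→3' in the same left-to-right order: pair each base A↔T, G↔C.

5'-TGCCGCCGTAACGGCAGTTGCATGCCGTAGATGGACATTATGCGATACGGTACTCTTCCTCGTGAGATGGTGC-3'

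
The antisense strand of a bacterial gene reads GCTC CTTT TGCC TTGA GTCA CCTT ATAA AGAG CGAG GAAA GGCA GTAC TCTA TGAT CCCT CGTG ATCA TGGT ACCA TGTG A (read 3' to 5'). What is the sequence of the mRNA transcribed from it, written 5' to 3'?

Reading the template 3'→5' as shown, RNA polymerase pairs each base (A→U, T→A, G↔C) to build mRNA 5'→3' directly.

5'-CGAGGAAAACGGAACUCAGUGGAAUAUUUCUCGCUCCUUUCCGUCAUGAGAUACUAGGGAGCACUAGUACCAUGGUACACU-3'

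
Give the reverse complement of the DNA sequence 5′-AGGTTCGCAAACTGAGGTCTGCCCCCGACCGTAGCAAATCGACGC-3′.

5'-GCGTCGATTTGCTACGGTCGGGGGCAGACCTCAGTTTGCGAACCT-3'

Reading the sequence 3'→5' and pairing each base (A↔T, G↔C) gives the reverse complement directly.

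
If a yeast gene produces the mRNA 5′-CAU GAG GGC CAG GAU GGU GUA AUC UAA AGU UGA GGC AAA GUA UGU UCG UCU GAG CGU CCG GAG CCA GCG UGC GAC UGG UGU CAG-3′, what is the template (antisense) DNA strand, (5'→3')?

Replace U with T to get the coding DNA strand: CATGAGGGCCAGGATGGTGTAATCTAAAGTTGAGGCAAAGTATGTTCGTCTGAGCGTCCGGAGCCAGCGTGCGACTGGTGTCAG. The template strand is its reverse complement (complement GTACTCCCGGTCCTACCACATTAGATTTCAACTCCGTTTCATACAAGCAGACTCGCAGGCCTCGGTCGCACGCTGACCACAGTC, then reverse).

5'-CTGACACCAGTCGCACGCTGGCTCCGGACGCTCAGACGAACATACTTTGCCTCAACTTTAGATTACACCATCCTGGCCCTCATG-3'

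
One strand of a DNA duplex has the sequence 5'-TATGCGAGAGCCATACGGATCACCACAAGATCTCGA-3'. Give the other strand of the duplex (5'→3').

The complement of TATGCGAGAGCCATACGGATCACCACAAGATCTCGA is ATACGCTCTCGGTATGCCTAGTGGTGTTCTAGAGCT (A↔T, G↔C). DNA strands are antiparallel, so the complementary strand runs 3'→5'; reversing gives the 5'→3' form.

5′-TCGAGATCTTGTGGTGATCCGTATGGCTCTCGCATA-3′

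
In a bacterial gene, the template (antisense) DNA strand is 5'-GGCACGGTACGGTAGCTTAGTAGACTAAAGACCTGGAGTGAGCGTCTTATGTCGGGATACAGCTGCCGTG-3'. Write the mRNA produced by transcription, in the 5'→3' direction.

RNA polymerase reads the template 3'→5' and synthesizes mRNA 5'→3' by base-pairing (A→U, T→A, G↔C). The complement of the template is CCGTGCCATGCCATCGAATCATCTGATTTCTGGACCTCACTCGCAGAATACAGCCCTATGTCGACGGCAC; antiparallel, so 5'→3' the coding strand is CACGGCAGCTGTATCCCGACATAAGACGCTCACTCCAGGTCTTTAGTCTACTAAGCTACCGTACCGTGCC. Replace T with U for the mRNA.

5'-CACGGCAGCUGUAUCCCGACAUAAGACGCUCACUCCAGGUCUUUAGUCUACUAAGCUACCGUACCGUGCC-3'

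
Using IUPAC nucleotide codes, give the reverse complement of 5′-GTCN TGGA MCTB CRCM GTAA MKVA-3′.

5′-TBMKTTACKGYGVAGKTCCANGAC-3′

Standard pairs A↔T, G↔C; ambiguity codes pair R↔Y, M↔K, B↔V, N↔N. Complement (CAGNACCTKGAVGYGKCATTKMBT), then reverse for 5'→3'.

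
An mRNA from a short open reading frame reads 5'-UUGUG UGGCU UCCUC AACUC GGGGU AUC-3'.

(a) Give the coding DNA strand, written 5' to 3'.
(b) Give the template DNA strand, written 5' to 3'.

(a) 5'-TTGTGTGGCTTCCTCAACTCGGGGTATC-3'
(b) 5'-GATACCCCGAGTTGAGGAAGCCACACAA-3'

(a) The coding strand matches the mRNA with U→T.
(b) The template strand is the reverse complement of the coding strand.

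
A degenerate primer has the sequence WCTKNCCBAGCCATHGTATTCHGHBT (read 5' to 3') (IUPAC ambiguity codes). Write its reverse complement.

Standard pairs A↔T, G↔C; ambiguity codes pair K↔M, W↔W, B↔V, H↔D, N↔N. Complement (WGAMNGGVTCGGTADCATAAGDCDVA), then reverse for 5'→3'.

5'-AVDCDGAATACDATGGCTVGGNMAGW-3'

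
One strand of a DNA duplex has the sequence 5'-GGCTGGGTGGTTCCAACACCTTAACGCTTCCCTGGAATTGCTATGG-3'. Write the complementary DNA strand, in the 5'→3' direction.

5′-CCATAGCAATTCCAGGGAAGCGTTAAGGTGTTGGAACCACCCAGCC-3′

Pairing A↔T and G↔C gives CCGACCCACCAAGGTTGTGGAATTGCGAAGGGACCTTAACGATACC, running 3'→5'. Reverse for the 5'→3' convention.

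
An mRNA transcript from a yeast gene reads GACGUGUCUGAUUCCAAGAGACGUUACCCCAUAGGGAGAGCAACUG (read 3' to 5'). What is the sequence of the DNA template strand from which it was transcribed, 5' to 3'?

Written 5'→3' the mRNA is GUCAACGAGAGGGAUACCCCAUUGCAGAGAACCUUAGUCUGUGCAG, so the coding DNA strand is GTCAACGAGAGGGATACCCCATTGCAGAGAACCTTAGTCTGTGCAG. The template is its reverse complement.

5'-CTGCACAGACTAAGGTTCTCTGCAATGGGGTATCCCTCTCGTTGAC-3'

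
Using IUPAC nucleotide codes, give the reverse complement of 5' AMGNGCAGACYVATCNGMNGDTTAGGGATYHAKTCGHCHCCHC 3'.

5'-GDGGDGDCGAMTDRATCCCTAAHCNKCNGATBRGTCTGCNCKT-3'

Standard pairs A↔T, G↔C; ambiguity codes pair Y↔R, M↔K, D↔H, V↔B, N↔N. Complement (TKCNCGTCTGRBTAGNCKNCHAATCCCTARDTMAGCDGDGGDG), then reverse for 5'→3'.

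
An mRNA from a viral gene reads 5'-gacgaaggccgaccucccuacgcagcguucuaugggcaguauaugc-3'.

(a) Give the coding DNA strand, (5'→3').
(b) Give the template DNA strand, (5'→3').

(a) 5′-GACGAAGGCCGACCTCCCTACGCAGCGTTCTATGGGCAGTATATGC-3′
(b) 5'-GCATATACTGCCCATAGAACGCTGCGTAGGGAGGTCGGCCTTCGTC-3'

(a) The coding strand matches the mRNA with U→T.
(b) The template strand is the reverse complement of the coding strand.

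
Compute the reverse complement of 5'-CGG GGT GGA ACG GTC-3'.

5'-GACCGTTCCACCCCG-3'

Complement each base (A↔T, G↔C): GCCCCACCTTGCCAG. Then reverse.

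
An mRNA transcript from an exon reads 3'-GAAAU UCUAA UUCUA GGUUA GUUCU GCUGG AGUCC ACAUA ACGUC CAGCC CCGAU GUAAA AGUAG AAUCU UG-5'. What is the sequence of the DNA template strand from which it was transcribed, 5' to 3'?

Written 5'→3' the mRNA is GUUCUAAGAUGAAAAUGUAGCCCCGACCUGCAAUACACCUGAGGUCGUCUUGAUUGGAUCUUAAUCUUAAAG, so the coding DNA strand is GTTCTAAGATGAAAATGTAGCCCCGACCTGCAATACACCTGAGGTCGTCTTGATTGGATCTTAATCTTAAAG. The template is its reverse complement.

5'-CTTTAAGATTAAGATCCAATCAAGACGACCTCAGGTGTATTGCAGGTCGGGGCTACATTTTCATCTTAGAAC-3'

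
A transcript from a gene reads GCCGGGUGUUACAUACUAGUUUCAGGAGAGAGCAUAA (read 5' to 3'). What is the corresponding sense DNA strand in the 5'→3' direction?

5′-GCCGGGTGTTACATACTAGTTTCAGGAGAGAGCATAA-3′

The coding DNA strand has the same 5'→3' sequence as the mRNA with U replaced by T.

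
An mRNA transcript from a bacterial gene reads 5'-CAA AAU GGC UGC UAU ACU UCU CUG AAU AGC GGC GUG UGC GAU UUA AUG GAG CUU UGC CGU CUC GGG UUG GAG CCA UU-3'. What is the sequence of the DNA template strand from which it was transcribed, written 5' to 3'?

Replace U with T to get the coding DNA strand: CAAAATGGCTGCTATACTTCTCTGAATAGCGGCGTGTGCGATTTAATGGAGCTTTGCCGTCTCGGGTTGGAGCCATT. The template strand is its reverse complement (complement GTTTTACCGACGATATGAAGAGACTTATCGCCGCACACGCTAAATTACCTCGAAACGGCAGAGCCCAACCTCGGTAA, then reverse).

5′-AATGGCTCCAACCCGAGACGGCAAAGCTCCATTAAATCGCACACGCCGCTATTCAGAGAAGTATAGCAGCCATTTTG-3′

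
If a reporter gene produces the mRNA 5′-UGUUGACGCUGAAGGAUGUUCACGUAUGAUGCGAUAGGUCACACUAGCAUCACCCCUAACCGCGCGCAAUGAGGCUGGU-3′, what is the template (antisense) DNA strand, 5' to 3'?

Replace U with T to get the coding DNA strand: TGTTGACGCTGAAGGATGTTCACGTATGATGCGATAGGTCACACTAGCATCACCCCTAACCGCGCGCAATGAGGCTGGT. The template strand is its reverse complement (complement ACAACTGCGACTTCCTACAAGTGCATACTACGCTATCCAGTGTGATCGTAGTGGGGATTGGCGCGCGTTACTCCGACCA, then reverse).

5′-ACCAGCCTCATTGCGCGCGGTTAGGGGTGATGCTAGTGTGACCTATCGCATCATACGTGAACATCCTTCAGCGTCAACA-3′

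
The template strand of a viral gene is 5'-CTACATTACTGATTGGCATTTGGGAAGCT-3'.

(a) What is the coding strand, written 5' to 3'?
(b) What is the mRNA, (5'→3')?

(a) The coding strand is the reverse complement of the template: complement GATGTAATGACTAACCGTAAACCCTTCGA, then reverse.
(b) mRNA has the coding-strand sequence with T→U.

(a) 5'-AGCTTCCCAAATGCCAATCAGTAATGTAG-3'
(b) 5'-AGCUUCCCAAAUGCCAAUCAGUAAUGUAG-3'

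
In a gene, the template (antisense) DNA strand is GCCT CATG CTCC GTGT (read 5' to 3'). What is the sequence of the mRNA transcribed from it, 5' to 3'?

5'-ACACGGAGCAUGAGGC-3'

RNA polymerase reads the template 3'→5' and synthesizes mRNA 5'→3' by base-pairing (A→U, T→A, G↔C). The complement of the template is CGGAGTACGAGGCACA; antiparallel, so 5'→3' the coding strand is ACACGGAGCATGAGGC. Replace T with U for the mRNA.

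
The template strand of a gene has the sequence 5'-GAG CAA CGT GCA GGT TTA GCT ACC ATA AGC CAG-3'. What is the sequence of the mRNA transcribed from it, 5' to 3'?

5'-CUGGCUUAUGGUAGCUAAACCUGCACGUUGCUC-3'

The mRNA has the sequence of the coding strand (reverse complement of the template) with T→U. Reverse complement of GAGCAACGTGCAGGTTTAGCTACCATAAGCCAG is CTGGCTTATGGTAGCTAAACCTGCACGTTGCTC; then T→U.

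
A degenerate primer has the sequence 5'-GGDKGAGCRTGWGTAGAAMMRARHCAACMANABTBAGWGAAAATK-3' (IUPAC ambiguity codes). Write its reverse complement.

5'-MATTTTCWCTVAVTNTKGTTGDYTYKKTTCTACWCAYGCTCMHCC-3'

Standard pairs A↔T, G↔C; ambiguity codes pair R↔Y, M↔K, W↔W, B↔V, D↔H, N↔N. Complement (CCHMCTCGYACWCATCTTKKYTYDGTTGKTNTVAVTCWCTTTTAM), then reverse for 5'→3'.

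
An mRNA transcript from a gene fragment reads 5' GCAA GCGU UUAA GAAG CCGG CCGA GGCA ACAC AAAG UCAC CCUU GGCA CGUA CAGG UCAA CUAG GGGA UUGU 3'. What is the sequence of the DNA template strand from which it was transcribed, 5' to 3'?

5'-ACAATCCCCTAGTTGACCTGTACGTGCCAAGGGTGACTTTGTGTTGCCTCGGCCGGCTTCTTAAACGCTTGC-3'

Replace U with T to get the coding DNA strand: GCAAGCGTTTAAGAAGCCGGCCGAGGCAACACAAAGTCACCCTTGGCACGTACAGGTCAACTAGGGGATTGT. The template strand is its reverse complement (complement CGTTCGCAAATTCTTCGGCCGGCTCCGTTGTGTTTCAGTGGGAACCGTGCATGTCCAGTTGATCCCCTAACA, then reverse).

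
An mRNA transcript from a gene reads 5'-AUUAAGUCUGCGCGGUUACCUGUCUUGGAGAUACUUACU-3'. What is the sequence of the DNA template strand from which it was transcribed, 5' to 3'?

5′-AGTAAGTATCTCCAAGACAGGTAACCGCGCAGACTTAAT-3′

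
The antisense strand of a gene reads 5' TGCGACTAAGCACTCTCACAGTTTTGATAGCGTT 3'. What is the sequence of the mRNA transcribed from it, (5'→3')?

RNA polymerase reads the template 3'→5' and synthesizes mRNA 5'→3' by base-pairing (A→U, T→A, G↔C). The complement of the template is ACGCTGATTCGTGAGAGTGTCAAAACTATCGCAA; antiparallel, so 5'→3' the coding strand is AACGCTATCAAAACTGTGAGAGTGCTTAGTCGCA. Replace T with U for the mRNA.

5′-AACGCUAUCAAAACUGUGAGAGUGCUUAGUCGCA-3′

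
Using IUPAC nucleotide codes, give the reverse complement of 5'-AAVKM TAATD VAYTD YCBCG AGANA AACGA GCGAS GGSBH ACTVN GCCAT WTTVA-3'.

Standard pairs A↔T, G↔C; ambiguity codes pair Y↔R, M↔K, W↔W, S↔S, B↔V, D↔H, N↔N. Complement (TTBMKATTAHBTRAHRGVGCTCTNTTTGCTCGCTSCCSVDTGABNCGGTAWAABT), then reverse for 5'→3'.

5'-TBAAWATGGCNBAGTDVSCCSTCGCTCGTTTNTCTCGVGRHARTBHATTAKMBTT-3'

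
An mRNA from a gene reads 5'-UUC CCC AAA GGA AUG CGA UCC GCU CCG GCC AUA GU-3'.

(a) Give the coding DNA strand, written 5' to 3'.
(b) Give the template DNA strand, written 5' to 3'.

(a) The coding strand matches the mRNA with U→T.
(b) The template strand is the reverse complement of the coding strand.

(a) 5′-TTCCCCAAAGGAATGCGATCCGCTCCGGCCATAGT-3′
(b) 5'-ACTATGGCCGGAGCGGATCGCATTCCTTTGGGGAA-3'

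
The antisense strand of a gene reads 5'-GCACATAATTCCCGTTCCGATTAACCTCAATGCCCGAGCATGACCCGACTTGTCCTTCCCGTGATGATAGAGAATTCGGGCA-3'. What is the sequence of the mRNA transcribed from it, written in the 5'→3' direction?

5'-UGCCCGAAUUCUCUAUCAUCACGGGAAGGACAAGUCGGGUCAUGCUCGGGCAUUGAGGUUAAUCGGAACGGGAAUUAUGUGC-3'

RNA polymerase reads the template 3'→5' and synthesizes mRNA 5'→3' by base-pairing (A→U, T→A, G↔C). The complement of the template is CGTGTATTAAGGGCAAGGCTAATTGGAGTTACGGGCTCGTACTGGGCTGAACAGGAAGGGCACTACTATCTCTTAAGCCCGT; antiparallel, so 5'→3' the coding strand is TGCCCGAATTCTCTATCATCACGGGAAGGACAAGTCGGGTCATGCTCGGGCATTGAGGTTAATCGGAACGGGAATTATGTGC. Replace T with U for the mRNA.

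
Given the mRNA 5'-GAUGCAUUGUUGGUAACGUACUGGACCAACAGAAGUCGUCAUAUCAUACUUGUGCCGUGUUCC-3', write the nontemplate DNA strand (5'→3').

5'-GATGCATTGTTGGTAACGTACTGGACCAACAGAAGTCGTCATATCATACTTGTGCCGTGTTCC-3'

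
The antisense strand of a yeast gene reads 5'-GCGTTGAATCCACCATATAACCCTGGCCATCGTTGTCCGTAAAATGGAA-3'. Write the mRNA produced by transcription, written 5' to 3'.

The mRNA has the sequence of the coding strand (reverse complement of the template) with T→U. Reverse complement of GCGTTGAATCCACCATATAACCCTGGCCATCGTTGTCCGTAAAATGGAA is TTCCATTTTACGGACAACGATGGCCAGGGTTATATGGTGGATTCAACGC; then T→U.

5'-UUCCAUUUUACGGACAACGAUGGCCAGGGUUAUAUGGUGGAUUCAACGC-3'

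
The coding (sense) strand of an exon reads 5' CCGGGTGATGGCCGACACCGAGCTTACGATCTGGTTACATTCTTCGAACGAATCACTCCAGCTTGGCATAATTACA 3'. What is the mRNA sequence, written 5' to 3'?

The mRNA is synthesized from the template strand, so it matches the coding strand with T replaced by U.

5'-CCGGGUGAUGGCCGACACCGAGCUUACGAUCUGGUUACAUUCUUCGAACGAAUCACUCCAGCUUGGCAUAAUUACA-3'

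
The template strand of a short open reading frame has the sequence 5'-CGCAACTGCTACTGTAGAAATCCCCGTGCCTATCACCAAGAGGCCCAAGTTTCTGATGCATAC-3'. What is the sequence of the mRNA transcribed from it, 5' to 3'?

5'-GUAUGCAUCAGAAACUUGGGCCUCUUGGUGAUAGGCACGGGGAUUUCUACAGUAGCAGUUGCG-3'

The mRNA has the sequence of the coding strand (reverse complement of the template) with T→U. Reverse complement of CGCAACTGCTACTGTAGAAATCCCCGTGCCTATCACCAAGAGGCCCAAGTTTCTGATGCATAC is GTATGCATCAGAAACTTGGGCCTCTTGGTGATAGGCACGGGGATTTCTACAGTAGCAGTTGCG; then T→U.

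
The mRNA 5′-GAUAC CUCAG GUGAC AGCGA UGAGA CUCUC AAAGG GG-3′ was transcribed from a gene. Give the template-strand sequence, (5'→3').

Replace U with T to get the coding DNA strand: GATACCTCAGGTGACAGCGATGAGACTCTCAAAGGGG. The template strand is its reverse complement (complement CTATGGAGTCCACTGTCGCTACTCTGAGAGTTTCCCC, then reverse).

5'-CCCCTTTGAGAGTCTCATCGCTGTCACCTGAGGTATC-3'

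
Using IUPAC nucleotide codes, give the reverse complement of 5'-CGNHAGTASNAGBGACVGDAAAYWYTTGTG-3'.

Standard pairs A↔T, G↔C; ambiguity codes pair Y↔R, W↔W, S↔S, B↔V, D↔H, N↔N. Complement (GCNDTCATSNTCVCTGBCHTTTRWRAACAC), then reverse for 5'→3'.

5'-CACAARWRTTTHCBGTCVCTNSTACTDNCG-3'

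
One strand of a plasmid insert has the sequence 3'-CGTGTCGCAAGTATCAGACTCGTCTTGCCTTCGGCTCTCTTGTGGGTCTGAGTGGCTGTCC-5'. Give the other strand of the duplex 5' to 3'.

The strand is given 3'→5', so its complement runs 5'→3' in the same left-to-right order: pair each base A↔T, G↔C.

5'-GCACAGCGTTCATAGTCTGAGCAGAACGGAAGCCGAGAGAACACCCAGACTCACCGACAGG-3'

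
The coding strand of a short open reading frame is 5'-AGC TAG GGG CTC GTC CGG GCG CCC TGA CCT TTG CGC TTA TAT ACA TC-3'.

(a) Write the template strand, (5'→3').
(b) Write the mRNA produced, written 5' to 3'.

(a) The template strand is the reverse complement of the coding strand: complement TCGATCCCCGAGCAGGCCCGCGGGACTGGAAACGCGAATATATGTAG, then reverse.
(b) mRNA matches the coding strand with T→U.

(a) 5'-GATGTATATAAGCGCAAAGGTCAGGGCGCCCGGACGAGCCCCTAGCT-3'
(b) 5'-AGCUAGGGGCUCGUCCGGGCGCCCUGACCUUUGCGCUUAUAUACAUC-3'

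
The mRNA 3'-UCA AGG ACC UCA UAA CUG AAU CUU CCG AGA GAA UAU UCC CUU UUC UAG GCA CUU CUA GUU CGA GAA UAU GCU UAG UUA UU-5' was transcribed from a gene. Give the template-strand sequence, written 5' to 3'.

Written 5'→3' the mRNA is UUAUUGAUUCGUAUAAGAGCUUGAUCUUCACGGAUCUUUUCCCUUAUAAGAGAGCCUUCUAAGUCAAUACUCCAGGAACU, so the coding DNA strand is TTATTGATTCGTATAAGAGCTTGATCTTCACGGATCTTTTCCCTTATAAGAGAGCCTTCTAAGTCAATACTCCAGGAACT. The template is its reverse complement.

5′-AGTTCCTGGAGTATTGACTTAGAAGGCTCTCTTATAAGGGAAAAGATCCGTGAAGATCAAGCTCTTATACGAATCAATAA-3′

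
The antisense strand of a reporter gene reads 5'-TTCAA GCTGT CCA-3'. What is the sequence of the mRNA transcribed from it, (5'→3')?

5'-UGGACAGCUUGAA-3'

The mRNA has the sequence of the coding strand (reverse complement of the template) with T→U. Reverse complement of TTCAAGCTGTCCA is TGGACAGCTTGAA; then T→U.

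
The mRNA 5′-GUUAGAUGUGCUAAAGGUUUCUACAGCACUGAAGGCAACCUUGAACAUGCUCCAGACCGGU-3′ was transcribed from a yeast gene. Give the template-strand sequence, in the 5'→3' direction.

Replace U with T to get the coding DNA strand: GTTAGATGTGCTAAAGGTTTCTACAGCACTGAAGGCAACCTTGAACATGCTCCAGACCGGT. The template strand is its reverse complement (complement CAATCTACACGATTTCCAAAGATGTCGTGACTTCCGTTGGAACTTGTACGAGGTCTGGCCA, then reverse).

5'-ACCGGTCTGGAGCATGTTCAAGGTTGCCTTCAGTGCTGTAGAAACCTTTAGCACATCTAAC-3'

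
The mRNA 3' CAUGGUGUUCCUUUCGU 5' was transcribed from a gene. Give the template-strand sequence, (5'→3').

5'-GTACCACAAGGAAAGCA-3'

Written 5'→3' the mRNA is UGCUUUCCUUGUGGUAC, so the coding DNA strand is TGCTTTCCTTGTGGTAC. The template is its reverse complement.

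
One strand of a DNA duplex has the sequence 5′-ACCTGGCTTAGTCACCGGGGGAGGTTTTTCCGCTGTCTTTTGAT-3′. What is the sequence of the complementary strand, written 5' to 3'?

The complement of ACCTGGCTTAGTCACCGGGGGAGGTTTTTCCGCTGTCTTTTGAT is TGGACCGAATCAGTGGCCCCCTCCAAAAAGGCGACAGAAAACTA (A↔T, G↔C). DNA strands are antiparallel, so the complementary strand runs 3'→5'; reversing gives the 5'→3' form.

5'-ATCAAAAGACAGCGGAAAAACCTCCCCCGGTGACTAAGCCAGGT-3'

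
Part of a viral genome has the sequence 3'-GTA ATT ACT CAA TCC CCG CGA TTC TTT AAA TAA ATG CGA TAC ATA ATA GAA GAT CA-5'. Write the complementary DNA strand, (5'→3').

The strand is given 3'→5', so its complement runs 5'→3' in the same left-to-right order: pair each base A↔T, G↔C.

5'-CATTAATGAGTTAGGGGCGCTAAGAAATTTATTTACGCTATGTATTATCTTCTAGT-3'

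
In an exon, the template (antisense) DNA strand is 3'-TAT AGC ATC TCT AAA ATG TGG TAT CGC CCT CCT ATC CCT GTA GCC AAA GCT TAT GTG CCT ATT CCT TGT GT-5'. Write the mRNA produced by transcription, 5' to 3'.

5′-AUAUCGUAGAGAUUUUACACCAUAGCGGGAGGAUAGGGACAUCGGUUUCGAAUACACGGAUAAGGAACACA-3′

Reading the template 3'→5' as shown, RNA polymerase pairs each base (A→U, T→A, G↔C) to build mRNA 5'→3' directly.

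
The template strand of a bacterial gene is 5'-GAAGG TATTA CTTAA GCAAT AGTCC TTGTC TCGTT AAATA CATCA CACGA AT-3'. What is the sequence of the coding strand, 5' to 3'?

The coding strand is complementary and antiparallel to the template: take the complement (A↔T, G↔C) and reverse.

5′-ATTCGTGTGATGTATTTAACGAGACAAGGACTATTGCTTAAGTAATACCTTC-3′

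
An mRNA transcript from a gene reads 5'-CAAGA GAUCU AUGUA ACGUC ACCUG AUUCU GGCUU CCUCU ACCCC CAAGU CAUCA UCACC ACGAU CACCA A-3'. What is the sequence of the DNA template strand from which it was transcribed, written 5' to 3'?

5'-TTGGTGATCGTGGTGATGATGACTTGGGGGTAGAGGAAGCCAGAATCAGGTGACGTTACATAGATCTCTTG-3'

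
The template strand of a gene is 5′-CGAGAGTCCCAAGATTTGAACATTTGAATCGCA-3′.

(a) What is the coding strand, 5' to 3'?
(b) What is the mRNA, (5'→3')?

(a) The coding strand is the reverse complement of the template: complement GCTCTCAGGGTTCTAAACTTGTAAACTTAGCGT, then reverse.
(b) mRNA has the coding-strand sequence with T→U.

(a) 5'-TGCGATTCAAATGTTCAAATCTTGGGACTCTCG-3'
(b) 5′-UGCGAUUCAAAUGUUCAAAUCUUGGGACUCUCG-3′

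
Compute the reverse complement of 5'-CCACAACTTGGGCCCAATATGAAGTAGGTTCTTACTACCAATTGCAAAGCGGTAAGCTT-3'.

5′-AAGCTTACCGCTTTGCAATTGGTAGTAAGAACCTACTTCATATTGGGCCCAAGTTGTGG-3′

Complement each base (A↔T, G↔C): GGTGTTGAACCCGGGTTATACTTCATCCAAGAATGATGGTTAACGTTTCGCCATTCGAA. Then reverse.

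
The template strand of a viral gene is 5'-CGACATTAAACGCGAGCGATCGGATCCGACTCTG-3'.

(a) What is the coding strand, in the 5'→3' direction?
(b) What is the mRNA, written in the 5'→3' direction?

(a) 5'-CAGAGTCGGATCCGATCGCTCGCGTTTAATGTCG-3'
(b) 5'-CAGAGUCGGAUCCGAUCGCUCGCGUUUAAUGUCG-3'

(a) The coding strand is the reverse complement of the template: complement GCTGTAATTTGCGCTCGCTAGCCTAGGCTGAGAC, then reverse.
(b) mRNA has the coding-strand sequence with T→U.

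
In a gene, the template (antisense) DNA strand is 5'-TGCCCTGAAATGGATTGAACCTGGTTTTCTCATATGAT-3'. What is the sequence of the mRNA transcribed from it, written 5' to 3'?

RNA polymerase reads the template 3'→5' and synthesizes mRNA 5'→3' by base-pairing (A→U, T→A, G↔C). The complement of the template is ACGGGACTTTACCTAACTTGGACCAAAAGAGTATACTA; antiparallel, so 5'→3' the coding strand is ATCATATGAGAAAACCAGGTTCAATCCATTTCAGGGCA. Replace T with U for the mRNA.

5'-AUCAUAUGAGAAAACCAGGUUCAAUCCAUUUCAGGGCA-3'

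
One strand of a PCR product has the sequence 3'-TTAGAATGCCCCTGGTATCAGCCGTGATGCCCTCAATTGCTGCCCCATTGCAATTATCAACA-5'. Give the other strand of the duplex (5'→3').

5′-AATCTTACGGGGACCATAGTCGGCACTACGGGAGTTAACGACGGGGTAACGTTAATAGTTGT-3′

The strand is given 3'→5', so its complement runs 5'→3' in the same left-to-right order: pair each base A↔T, G↔C.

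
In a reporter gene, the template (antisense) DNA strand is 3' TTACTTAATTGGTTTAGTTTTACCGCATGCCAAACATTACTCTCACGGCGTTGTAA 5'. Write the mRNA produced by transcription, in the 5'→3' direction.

5'-AAUGAAUUAACCAAAUCAAAAUGGCGUACGGUUUGUAAUGAGAGUGCCGCAACAUU-3'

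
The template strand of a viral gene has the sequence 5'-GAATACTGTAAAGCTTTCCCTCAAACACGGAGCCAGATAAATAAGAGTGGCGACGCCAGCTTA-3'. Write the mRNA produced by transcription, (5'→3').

5'-UAAGCUGGCGUCGCCACUCUUAUUUAUCUGGCUCCGUGUUUGAGGGAAAGCUUUACAGUAUUC-3'

The mRNA has the sequence of the coding strand (reverse complement of the template) with T→U. Reverse complement of GAATACTGTAAAGCTTTCCCTCAAACACGGAGCCAGATAAATAAGAGTGGCGACGCCAGCTTA is TAAGCTGGCGTCGCCACTCTTATTTATCTGGCTCCGTGTTTGAGGGAAAGCTTTACAGTATTC; then T→U.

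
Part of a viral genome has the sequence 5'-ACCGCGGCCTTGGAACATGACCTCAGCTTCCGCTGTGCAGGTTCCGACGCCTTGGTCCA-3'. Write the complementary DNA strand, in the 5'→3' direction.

The complement of ACCGCGGCCTTGGAACATGACCTCAGCTTCCGCTGTGCAGGTTCCGACGCCTTGGTCCA is TGGCGCCGGAACCTTGTACTGGAGTCGAAGGCGACACGTCCAAGGCTGCGGAACCAGGT (A↔T, G↔C). DNA strands are antiparallel, so the complementary strand runs 3'→5'; reversing gives the 5'→3' form.

5′-TGGACCAAGGCGTCGGAACCTGCACAGCGGAAGCTGAGGTCATGTTCCAAGGCCGCGGT-3′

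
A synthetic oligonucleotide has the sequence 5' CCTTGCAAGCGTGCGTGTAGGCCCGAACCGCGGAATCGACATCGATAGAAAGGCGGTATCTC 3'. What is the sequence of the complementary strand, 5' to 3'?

The complement of CCTTGCAAGCGTGCGTGTAGGCCCGAACCGCGGAATCGACATCGATAGAAAGGCGGTATCTC is GGAACGTTCGCACGCACATCCGGGCTTGGCGCCTTAGCTGTAGCTATCTTTCCGCCATAGAG (A↔T, G↔C). DNA strands are antiparallel, so the complementary strand runs 3'→5'; reversing gives the 5'→3' form.

5'-GAGATACCGCCTTTCTATCGATGTCGATTCCGCGGTTCGGGCCTACACGCACGCTTGCAAGG-3'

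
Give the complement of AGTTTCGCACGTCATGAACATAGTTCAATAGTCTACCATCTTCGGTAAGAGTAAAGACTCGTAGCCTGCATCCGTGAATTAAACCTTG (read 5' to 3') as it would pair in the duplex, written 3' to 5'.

3'-TCAAAGCGTGCAGTACTTGTATCAAGTTATCAGATGGTAGAAGCCATTCTCATTTCTGAGCATCGGACGTAGGCACTTAATTTGGAAC-5'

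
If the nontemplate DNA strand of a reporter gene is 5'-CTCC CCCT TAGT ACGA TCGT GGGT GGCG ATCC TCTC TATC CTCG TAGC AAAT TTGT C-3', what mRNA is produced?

mRNA has the coding-strand sequence with U in place of T.

5'-CUCCCCCUUAGUACGAUCGUGGGUGGCGAUCCUCUCUAUCCUCGUAGCAAAUUUGUC-3'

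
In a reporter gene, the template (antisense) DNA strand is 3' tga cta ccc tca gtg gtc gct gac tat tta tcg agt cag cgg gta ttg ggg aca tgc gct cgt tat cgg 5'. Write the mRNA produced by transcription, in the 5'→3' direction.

Reading the template 3'→5' as shown, RNA polymerase pairs each base (A→U, T→A, G↔C) to build mRNA 5'→3' directly.

5'-ACUGAUGGGAGUCACCAGCGACUGAUAAAUAGCUCAGUCGCCCAUAACCCCUGUACGCGAGCAAUAGCC-3'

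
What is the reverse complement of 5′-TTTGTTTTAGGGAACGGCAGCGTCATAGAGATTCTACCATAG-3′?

Reading the sequence 3'→5' and pairing each base (A↔T, G↔C) gives the reverse complement directly.

5'-CTATGGTAGAATCTCTATGACGCTGCCGTTCCCTAAAACAAA-3'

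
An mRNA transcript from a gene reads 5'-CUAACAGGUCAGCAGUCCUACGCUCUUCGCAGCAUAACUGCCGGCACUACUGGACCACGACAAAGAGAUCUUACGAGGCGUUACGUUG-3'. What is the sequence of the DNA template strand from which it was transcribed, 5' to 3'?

Replace U with T to get the coding DNA strand: CTAACAGGTCAGCAGTCCTACGCTCTTCGCAGCATAACTGCCGGCACTACTGGACCACGACAAAGAGATCTTACGAGGCGTTACGTTG. The template strand is its reverse complement (complement GATTGTCCAGTCGTCAGGATGCGAGAAGCGTCGTATTGACGGCCGTGATGACCTGGTGCTGTTTCTCTAGAATGCTCCGCAATGCAAC, then reverse).

5'-CAACGTAACGCCTCGTAAGATCTCTTTGTCGTGGTCCAGTAGTGCCGGCAGTTATGCTGCGAAGAGCGTAGGACTGCTGACCTGTTAG-3'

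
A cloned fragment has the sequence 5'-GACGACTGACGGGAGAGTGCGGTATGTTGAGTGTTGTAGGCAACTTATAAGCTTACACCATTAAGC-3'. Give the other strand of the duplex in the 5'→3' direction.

5′-GCTTAATGGTGTAAGCTTATAAGTTGCCTACAACACTCAACATACCGCACTCTCCCGTCAGTCGTC-3′

The complement of GACGACTGACGGGAGAGTGCGGTATGTTGAGTGTTGTAGGCAACTTATAAGCTTACACCATTAAGC is CTGCTGACTGCCCTCTCACGCCATACAACTCACAACATCCGTTGAATATTCGAATGTGGTAATTCG (A↔T, G↔C). DNA strands are antiparallel, so the complementary strand runs 3'→5'; reversing gives the 5'→3' form.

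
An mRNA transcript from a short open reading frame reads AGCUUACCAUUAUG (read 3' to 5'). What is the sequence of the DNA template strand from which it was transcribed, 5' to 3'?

Written 5'→3' the mRNA is GUAUUACCAUUCGA, so the coding DNA strand is GTATTACCATTCGA. The template is its reverse complement.

5'-TCGAATGGTAATAC-3'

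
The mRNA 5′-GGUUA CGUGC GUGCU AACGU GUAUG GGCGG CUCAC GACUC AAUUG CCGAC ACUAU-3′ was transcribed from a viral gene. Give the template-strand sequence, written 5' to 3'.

Replace U with T to get the coding DNA strand: GGTTACGTGCGTGCTAACGTGTATGGGCGGCTCACGACTCAATTGCCGACACTAT. The template strand is its reverse complement (complement CCAATGCACGCACGATTGCACATACCCGCCGAGTGCTGAGTTAACGGCTGTGATA, then reverse).

5′-ATAGTGTCGGCAATTGAGTCGTGAGCCGCCCATACACGTTAGCACGCACGTAACC-3′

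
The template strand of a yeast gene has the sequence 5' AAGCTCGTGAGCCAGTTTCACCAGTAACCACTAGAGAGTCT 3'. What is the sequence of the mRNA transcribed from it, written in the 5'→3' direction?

5'-AGACUCUCUAGUGGUUACUGGUGAAACUGGCUCACGAGCUU-3'

The mRNA has the sequence of the coding strand (reverse complement of the template) with T→U. Reverse complement of AAGCTCGTGAGCCAGTTTCACCAGTAACCACTAGAGAGTCT is AGACTCTCTAGTGGTTACTGGTGAAACTGGCTCACGAGCTT; then T→U.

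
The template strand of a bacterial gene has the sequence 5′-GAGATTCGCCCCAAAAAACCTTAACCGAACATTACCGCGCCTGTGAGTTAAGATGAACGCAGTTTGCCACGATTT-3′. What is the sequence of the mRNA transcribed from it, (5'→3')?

5'-AAAUCGUGGCAAACUGCGUUCAUCUUAACUCACAGGCGCGGUAAUGUUCGGUUAAGGUUUUUUGGGGCGAAUCUC-3'

The mRNA has the sequence of the coding strand (reverse complement of the template) with T→U. Reverse complement of GAGATTCGCCCCAAAAAACCTTAACCGAACATTACCGCGCCTGTGAGTTAAGATGAACGCAGTTTGCCACGATTT is AAATCGTGGCAAACTGCGTTCATCTTAACTCACAGGCGCGGTAATGTTCGGTTAAGGTTTTTTGGGGCGAATCTC; then T→U.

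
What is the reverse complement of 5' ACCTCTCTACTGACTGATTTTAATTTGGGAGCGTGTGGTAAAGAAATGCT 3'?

5'-AGCATTTCTTTACCACACGCTCCCAAATTAAAATCAGTCAGTAGAGAGGT-3'

Complement each base (A↔T, G↔C): TGGAGAGATGACTGACTAAAATTAAACCCTCGCACACCATTTCTTTACGA. Then reverse.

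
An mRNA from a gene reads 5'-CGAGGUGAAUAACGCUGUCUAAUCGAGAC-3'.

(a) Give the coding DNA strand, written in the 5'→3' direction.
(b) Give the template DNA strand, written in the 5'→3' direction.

(a) 5'-CGAGGTGAATAACGCTGTCTAATCGAGAC-3'
(b) 5'-GTCTCGATTAGACAGCGTTATTCACCTCG-3'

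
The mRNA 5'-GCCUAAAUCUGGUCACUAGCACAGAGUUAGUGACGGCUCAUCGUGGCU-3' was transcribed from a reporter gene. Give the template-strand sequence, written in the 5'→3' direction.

5'-AGCCACGATGAGCCGTCACTAACTCTGTGCTAGTGACCAGATTTAGGC-3'

Replace U with T to get the coding DNA strand: GCCTAAATCTGGTCACTAGCACAGAGTTAGTGACGGCTCATCGTGGCT. The template strand is its reverse complement (complement CGGATTTAGACCAGTGATCGTGTCTCAATCACTGCCGAGTAGCACCGA, then reverse).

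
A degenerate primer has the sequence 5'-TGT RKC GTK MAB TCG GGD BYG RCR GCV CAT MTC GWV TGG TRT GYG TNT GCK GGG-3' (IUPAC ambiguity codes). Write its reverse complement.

Standard pairs A↔T, G↔C; ambiguity codes pair R↔Y, M↔K, W↔W, B↔V, D↔H, N↔N. Complement (ACAYMGCAMKTVAGCCCHVRCYGYCGBGTAKAGCWBACCAYACRCANACGMCCC), then reverse for 5'→3'.

5'-CCCMGCANACRCAYACCABWCGAKATGBGCYGYCRVHCCCGAVTKMACGMYACA-3'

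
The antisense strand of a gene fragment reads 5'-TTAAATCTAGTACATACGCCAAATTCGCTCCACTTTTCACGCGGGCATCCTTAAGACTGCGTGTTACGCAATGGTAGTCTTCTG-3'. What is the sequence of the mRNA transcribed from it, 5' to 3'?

5'-CAGAAGACUACCAUUGCGUAACACGCAGUCUUAAGGAUGCCCGCGUGAAAAGUGGAGCGAAUUUGGCGUAUGUACUAGAUUUAA-3'

The mRNA has the sequence of the coding strand (reverse complement of the template) with T→U. Reverse complement of TTAAATCTAGTACATACGCCAAATTCGCTCCACTTTTCACGCGGGCATCCTTAAGACTGCGTGTTACGCAATGGTAGTCTTCTG is CAGAAGACTACCATTGCGTAACACGCAGTCTTAAGGATGCCCGCGTGAAAAGTGGAGCGAATTTGGCGTATGTACTAGATTTAA; then T→U.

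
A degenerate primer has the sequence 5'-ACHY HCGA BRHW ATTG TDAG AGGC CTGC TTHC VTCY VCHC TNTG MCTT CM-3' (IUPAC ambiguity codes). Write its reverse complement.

5'-KGAAGKCANAGDGBRGABGDAAGCAGGCCTCTHACAATWDYVTCGDRDGT-3'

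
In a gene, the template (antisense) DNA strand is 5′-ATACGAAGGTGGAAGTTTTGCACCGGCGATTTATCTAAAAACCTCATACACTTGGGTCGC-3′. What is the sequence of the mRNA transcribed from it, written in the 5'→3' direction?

5'-GCGACCCAAGUGUAUGAGGUUUUUAGAUAAAUCGCCGGUGCAAAACUUCCACCUUCGUAU-3'

RNA polymerase reads the template 3'→5' and synthesizes mRNA 5'→3' by base-pairing (A→U, T→A, G↔C). The complement of the template is TATGCTTCCACCTTCAAAACGTGGCCGCTAAATAGATTTTTGGAGTATGTGAACCCAGCG; antiparallel, so 5'→3' the coding strand is GCGACCCAAGTGTATGAGGTTTTTAGATAAATCGCCGGTGCAAAACTTCCACCTTCGTAT. Replace T with U for the mRNA.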